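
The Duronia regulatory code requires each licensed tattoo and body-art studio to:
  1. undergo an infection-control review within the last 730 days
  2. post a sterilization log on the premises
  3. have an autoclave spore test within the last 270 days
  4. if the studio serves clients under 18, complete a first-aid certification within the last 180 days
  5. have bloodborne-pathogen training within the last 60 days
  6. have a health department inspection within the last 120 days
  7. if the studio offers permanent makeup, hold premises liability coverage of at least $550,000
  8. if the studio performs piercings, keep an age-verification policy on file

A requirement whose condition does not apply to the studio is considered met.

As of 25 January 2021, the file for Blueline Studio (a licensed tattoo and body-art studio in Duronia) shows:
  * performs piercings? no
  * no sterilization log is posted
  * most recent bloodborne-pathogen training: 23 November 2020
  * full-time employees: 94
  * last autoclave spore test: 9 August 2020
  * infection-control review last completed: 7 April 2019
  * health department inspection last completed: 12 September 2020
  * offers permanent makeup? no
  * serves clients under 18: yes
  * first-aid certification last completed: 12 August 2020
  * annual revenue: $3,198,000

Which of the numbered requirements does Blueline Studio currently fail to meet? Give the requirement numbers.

1. infection-control review 659 days ago vs limit 730 → met
2. sterilization log absent → not met
3. autoclave spore test 169 days ago vs limit 270 → met
4. condition 'serves clients under 18' holds; first-aid certification 166 days ago vs limit 180 → met
5. bloodborne-pathogen training 63 days ago vs limit 60 → not met
6. health department inspection 135 days ago vs limit 120 → not met
7. condition 'offers permanent makeup' does not hold → requirement n/a → met
8. condition 'performs piercings' does not hold → requirement n/a → met
Not met: 2, 5, 6

2, 5, 6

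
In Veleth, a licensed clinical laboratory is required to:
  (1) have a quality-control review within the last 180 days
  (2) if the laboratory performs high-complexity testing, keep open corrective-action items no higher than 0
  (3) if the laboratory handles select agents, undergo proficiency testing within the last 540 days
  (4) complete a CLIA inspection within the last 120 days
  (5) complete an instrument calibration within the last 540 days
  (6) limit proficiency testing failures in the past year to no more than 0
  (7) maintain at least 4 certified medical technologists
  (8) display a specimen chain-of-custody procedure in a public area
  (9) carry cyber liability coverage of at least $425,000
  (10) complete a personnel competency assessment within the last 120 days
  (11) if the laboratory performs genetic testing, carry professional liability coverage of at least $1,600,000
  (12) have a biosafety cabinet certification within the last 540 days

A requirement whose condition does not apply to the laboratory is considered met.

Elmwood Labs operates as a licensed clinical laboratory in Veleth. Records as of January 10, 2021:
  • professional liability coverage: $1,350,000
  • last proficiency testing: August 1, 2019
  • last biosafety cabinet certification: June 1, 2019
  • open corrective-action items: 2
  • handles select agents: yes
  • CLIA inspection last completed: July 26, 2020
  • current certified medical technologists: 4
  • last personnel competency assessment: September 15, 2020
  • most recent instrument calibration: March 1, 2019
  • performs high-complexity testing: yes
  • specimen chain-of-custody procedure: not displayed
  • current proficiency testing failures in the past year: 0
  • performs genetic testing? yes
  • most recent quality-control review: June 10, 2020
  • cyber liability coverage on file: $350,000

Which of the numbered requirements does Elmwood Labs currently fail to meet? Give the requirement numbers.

1, 2, 4, 5, 8, 9, 11, 12

1. quality-control review 214 days ago vs limit 180 → not met
2. condition 'performs high-complexity testing' holds; open corrective-action items 2 > 0 → not met
3. condition 'handles select agents' holds; proficiency testing 528 days ago vs limit 540 → met
4. CLIA inspection 168 days ago vs limit 120 → not met
5. instrument calibration 681 days ago vs limit 540 → not met
6. proficiency testing failures in the past year 0 ≤ 0 → met
7. certified medical technologists 4 ≥ 4 → met
8. specimen chain-of-custody procedure absent → not met
9. cyber liability coverage $350,000 < $425,000 → not met
10. personnel competency assessment 117 days ago vs limit 120 → met
11. condition 'performs genetic testing' holds; professional liability coverage $1,350,000 < $1,600,000 → not met
12. biosafety cabinet certification 589 days ago vs limit 540 → not met
Not met: 1, 2, 4, 5, 8, 9, 11, 12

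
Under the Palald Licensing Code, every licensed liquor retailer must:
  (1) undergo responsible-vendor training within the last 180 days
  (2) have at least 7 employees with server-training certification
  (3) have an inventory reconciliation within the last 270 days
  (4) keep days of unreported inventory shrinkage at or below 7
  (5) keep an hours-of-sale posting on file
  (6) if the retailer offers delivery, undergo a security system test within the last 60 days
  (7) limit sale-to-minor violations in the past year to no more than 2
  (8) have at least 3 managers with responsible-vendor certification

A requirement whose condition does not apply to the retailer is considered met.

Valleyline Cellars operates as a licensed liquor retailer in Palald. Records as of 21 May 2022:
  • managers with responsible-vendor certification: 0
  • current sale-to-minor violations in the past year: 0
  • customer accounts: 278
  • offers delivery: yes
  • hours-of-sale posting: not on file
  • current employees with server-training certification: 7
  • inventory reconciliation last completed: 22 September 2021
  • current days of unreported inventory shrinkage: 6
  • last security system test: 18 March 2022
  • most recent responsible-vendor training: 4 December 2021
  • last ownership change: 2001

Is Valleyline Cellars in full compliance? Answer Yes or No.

No

1. responsible-vendor training 168 days ago vs limit 180 → met
2. employees with server-training certification 7 ≥ 7 → met
3. inventory reconciliation 241 days ago vs limit 270 → met
4. days of unreported inventory shrinkage 6 ≤ 7 → met
5. hours-of-sale posting absent → not met
6. condition 'offers delivery' holds; security system test 64 days ago vs limit 60 → not met
7. sale-to-minor violations in the past year 0 ≤ 2 → met
8. managers with responsible-vendor certification 0 < 3 → not met
Not met: 5, 6, 8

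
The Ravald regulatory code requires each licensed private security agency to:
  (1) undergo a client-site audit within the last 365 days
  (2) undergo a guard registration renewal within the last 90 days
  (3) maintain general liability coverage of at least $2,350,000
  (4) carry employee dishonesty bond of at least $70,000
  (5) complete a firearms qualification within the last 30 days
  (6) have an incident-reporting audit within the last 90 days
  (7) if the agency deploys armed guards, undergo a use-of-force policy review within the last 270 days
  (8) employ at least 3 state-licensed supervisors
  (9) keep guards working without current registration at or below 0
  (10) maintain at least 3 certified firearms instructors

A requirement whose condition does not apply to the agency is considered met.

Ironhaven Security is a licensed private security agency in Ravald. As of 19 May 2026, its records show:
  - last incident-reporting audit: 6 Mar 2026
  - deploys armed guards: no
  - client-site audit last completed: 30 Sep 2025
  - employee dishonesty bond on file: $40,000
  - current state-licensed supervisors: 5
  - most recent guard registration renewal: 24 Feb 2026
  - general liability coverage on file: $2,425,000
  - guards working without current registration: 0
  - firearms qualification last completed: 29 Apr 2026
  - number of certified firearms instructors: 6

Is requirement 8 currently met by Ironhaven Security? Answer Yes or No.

8. state-licensed supervisors 5 ≥ 3 → met

Yes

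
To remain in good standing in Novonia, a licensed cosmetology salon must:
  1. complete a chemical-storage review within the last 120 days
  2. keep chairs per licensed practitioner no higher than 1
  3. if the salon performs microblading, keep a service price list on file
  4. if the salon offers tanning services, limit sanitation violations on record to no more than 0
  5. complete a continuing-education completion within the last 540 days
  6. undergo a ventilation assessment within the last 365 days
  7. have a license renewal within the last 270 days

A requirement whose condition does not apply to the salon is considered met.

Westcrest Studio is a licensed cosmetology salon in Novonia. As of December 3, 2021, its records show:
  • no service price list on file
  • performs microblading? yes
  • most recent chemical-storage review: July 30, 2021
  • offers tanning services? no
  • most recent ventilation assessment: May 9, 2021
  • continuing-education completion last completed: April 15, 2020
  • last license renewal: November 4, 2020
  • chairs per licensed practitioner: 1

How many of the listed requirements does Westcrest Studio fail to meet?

1. chemical-storage review 126 days ago vs limit 120 → not met
2. chairs per licensed practitioner 1 ≤ 1 → met
3. condition 'performs microblading' holds; service price list absent → not met
4. condition 'offers tanning services' does not hold → requirement n/a → met
5. continuing-education completion 597 days ago vs limit 540 → not met
6. ventilation assessment 208 days ago vs limit 365 → met
7. license renewal 394 days ago vs limit 270 → not met
Not met: 4 of 7

4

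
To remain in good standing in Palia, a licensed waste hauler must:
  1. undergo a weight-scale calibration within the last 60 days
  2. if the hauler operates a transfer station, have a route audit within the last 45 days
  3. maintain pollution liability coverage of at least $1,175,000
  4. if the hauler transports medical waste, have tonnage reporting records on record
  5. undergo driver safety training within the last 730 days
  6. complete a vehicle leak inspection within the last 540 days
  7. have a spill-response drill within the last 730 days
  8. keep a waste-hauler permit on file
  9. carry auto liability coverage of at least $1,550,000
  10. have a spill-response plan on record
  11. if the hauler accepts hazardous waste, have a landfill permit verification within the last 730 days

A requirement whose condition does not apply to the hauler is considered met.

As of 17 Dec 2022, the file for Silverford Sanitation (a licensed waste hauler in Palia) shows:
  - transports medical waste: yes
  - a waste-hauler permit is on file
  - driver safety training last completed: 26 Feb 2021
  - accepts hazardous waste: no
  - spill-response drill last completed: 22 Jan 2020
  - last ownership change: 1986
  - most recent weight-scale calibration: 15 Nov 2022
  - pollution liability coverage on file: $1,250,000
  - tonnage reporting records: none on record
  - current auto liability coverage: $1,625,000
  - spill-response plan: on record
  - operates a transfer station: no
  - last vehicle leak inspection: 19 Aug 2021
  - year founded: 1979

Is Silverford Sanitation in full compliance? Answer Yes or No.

1. weight-scale calibration 32 days ago vs limit 60 → met
2. condition 'operates a transfer station' does not hold → requirement n/a → met
3. pollution liability coverage $1,250,000 ≥ $1,175,000 → met
4. condition 'transports medical waste' holds; tonnage reporting records absent → not met
5. driver safety training 659 days ago vs limit 730 → met
6. vehicle leak inspection 485 days ago vs limit 540 → met
7. spill-response drill 1060 days ago vs limit 730 → not met
8. waste-hauler permit present → met
9. auto liability coverage $1,625,000 ≥ $1,550,000 → met
10. spill-response plan present → met
11. condition 'accepts hazardous waste' does not hold → requirement n/a → met
Not met: 4, 7

No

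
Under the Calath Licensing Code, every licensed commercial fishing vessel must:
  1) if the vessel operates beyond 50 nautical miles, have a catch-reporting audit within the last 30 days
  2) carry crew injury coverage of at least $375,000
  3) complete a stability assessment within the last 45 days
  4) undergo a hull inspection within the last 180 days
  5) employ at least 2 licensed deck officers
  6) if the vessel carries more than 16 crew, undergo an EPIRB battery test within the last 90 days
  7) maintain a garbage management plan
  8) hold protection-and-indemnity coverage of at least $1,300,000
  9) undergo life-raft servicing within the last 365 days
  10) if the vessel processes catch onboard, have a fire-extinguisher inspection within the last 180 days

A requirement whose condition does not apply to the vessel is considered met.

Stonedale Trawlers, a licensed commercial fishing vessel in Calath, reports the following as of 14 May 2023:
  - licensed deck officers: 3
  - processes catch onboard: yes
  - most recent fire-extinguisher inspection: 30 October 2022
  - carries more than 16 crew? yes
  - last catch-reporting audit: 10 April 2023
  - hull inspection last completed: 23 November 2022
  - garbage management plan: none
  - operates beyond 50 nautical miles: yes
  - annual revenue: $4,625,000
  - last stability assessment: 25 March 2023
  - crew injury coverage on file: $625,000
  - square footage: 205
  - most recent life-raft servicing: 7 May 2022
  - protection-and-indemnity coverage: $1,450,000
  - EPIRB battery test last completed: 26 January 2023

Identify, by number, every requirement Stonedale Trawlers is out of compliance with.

1, 3, 6, 7, 9, 10

1. condition 'operates beyond 50 nautical miles' holds; catch-reporting audit 34 days ago vs limit 30 → not met
2. crew injury coverage $625,000 ≥ $375,000 → met
3. stability assessment 50 days ago vs limit 45 → not met
4. hull inspection 172 days ago vs limit 180 → met
5. licensed deck officers 3 ≥ 2 → met
6. condition 'carries more than 16 crew' holds; EPIRB battery test 108 days ago vs limit 90 → not met
7. garbage management plan absent → not met
8. protection-and-indemnity coverage $1,450,000 ≥ $1,300,000 → met
9. life-raft servicing 372 days ago vs limit 365 → not met
10. condition 'processes catch onboard' holds; fire-extinguisher inspection 196 days ago vs limit 180 → not met
Not met: 1, 3, 6, 7, 9, 10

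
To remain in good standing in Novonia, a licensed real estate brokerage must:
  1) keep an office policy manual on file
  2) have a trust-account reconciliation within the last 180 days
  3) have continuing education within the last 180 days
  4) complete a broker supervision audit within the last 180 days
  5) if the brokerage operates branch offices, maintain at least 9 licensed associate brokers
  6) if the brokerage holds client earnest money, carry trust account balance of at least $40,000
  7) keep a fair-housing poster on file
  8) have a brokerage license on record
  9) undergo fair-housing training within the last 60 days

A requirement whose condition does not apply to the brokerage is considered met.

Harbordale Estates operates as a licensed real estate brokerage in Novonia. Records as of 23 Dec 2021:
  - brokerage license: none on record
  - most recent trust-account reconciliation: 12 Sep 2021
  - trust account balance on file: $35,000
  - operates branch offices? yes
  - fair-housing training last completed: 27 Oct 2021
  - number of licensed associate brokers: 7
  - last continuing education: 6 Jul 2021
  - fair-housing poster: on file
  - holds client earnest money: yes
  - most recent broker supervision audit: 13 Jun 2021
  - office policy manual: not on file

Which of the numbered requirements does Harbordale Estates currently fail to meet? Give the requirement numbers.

1. office policy manual absent → not met
2. trust-account reconciliation 102 days ago vs limit 180 → met
3. continuing education 170 days ago vs limit 180 → met
4. broker supervision audit 193 days ago vs limit 180 → not met
5. condition 'operates branch offices' holds; licensed associate brokers 7 < 9 → not met
6. condition 'holds client earnest money' holds; trust account balance $35,000 < $40,000 → not met
7. fair-housing poster present → met
8. brokerage license absent → not met
9. fair-housing training 57 days ago vs limit 60 → met
Not met: 1, 4, 5, 6, 8

1, 4, 5, 6, 8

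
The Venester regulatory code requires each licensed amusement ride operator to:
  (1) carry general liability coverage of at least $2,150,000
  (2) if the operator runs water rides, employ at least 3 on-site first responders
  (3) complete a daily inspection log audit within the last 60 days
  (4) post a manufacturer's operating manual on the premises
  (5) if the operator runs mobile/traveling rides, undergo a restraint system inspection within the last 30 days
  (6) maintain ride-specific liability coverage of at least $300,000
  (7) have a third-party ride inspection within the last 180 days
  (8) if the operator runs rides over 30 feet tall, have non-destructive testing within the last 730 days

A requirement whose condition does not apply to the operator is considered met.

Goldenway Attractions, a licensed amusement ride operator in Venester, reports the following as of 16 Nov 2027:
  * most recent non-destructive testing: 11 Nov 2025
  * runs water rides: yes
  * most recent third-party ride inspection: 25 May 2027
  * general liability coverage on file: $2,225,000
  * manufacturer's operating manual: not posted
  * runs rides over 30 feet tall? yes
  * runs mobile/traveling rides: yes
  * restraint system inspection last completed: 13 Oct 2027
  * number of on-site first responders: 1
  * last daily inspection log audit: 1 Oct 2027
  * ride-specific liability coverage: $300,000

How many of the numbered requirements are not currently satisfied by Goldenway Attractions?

4

1. general liability coverage $2,225,000 ≥ $2,150,000 → met
2. condition 'runs water rides' holds; on-site first responders 1 < 3 → not met
3. daily inspection log audit 46 days ago vs limit 60 → met
4. manufacturer's operating manual absent → not met
5. condition 'runs mobile/traveling rides' holds; restraint system inspection 34 days ago vs limit 30 → not met
6. ride-specific liability coverage $300,000 ≥ $300,000 → met
7. third-party ride inspection 175 days ago vs limit 180 → met
8. condition 'runs rides over 30 feet tall' holds; non-destructive testing 735 days ago vs limit 730 → not met
Not met: 4 of 8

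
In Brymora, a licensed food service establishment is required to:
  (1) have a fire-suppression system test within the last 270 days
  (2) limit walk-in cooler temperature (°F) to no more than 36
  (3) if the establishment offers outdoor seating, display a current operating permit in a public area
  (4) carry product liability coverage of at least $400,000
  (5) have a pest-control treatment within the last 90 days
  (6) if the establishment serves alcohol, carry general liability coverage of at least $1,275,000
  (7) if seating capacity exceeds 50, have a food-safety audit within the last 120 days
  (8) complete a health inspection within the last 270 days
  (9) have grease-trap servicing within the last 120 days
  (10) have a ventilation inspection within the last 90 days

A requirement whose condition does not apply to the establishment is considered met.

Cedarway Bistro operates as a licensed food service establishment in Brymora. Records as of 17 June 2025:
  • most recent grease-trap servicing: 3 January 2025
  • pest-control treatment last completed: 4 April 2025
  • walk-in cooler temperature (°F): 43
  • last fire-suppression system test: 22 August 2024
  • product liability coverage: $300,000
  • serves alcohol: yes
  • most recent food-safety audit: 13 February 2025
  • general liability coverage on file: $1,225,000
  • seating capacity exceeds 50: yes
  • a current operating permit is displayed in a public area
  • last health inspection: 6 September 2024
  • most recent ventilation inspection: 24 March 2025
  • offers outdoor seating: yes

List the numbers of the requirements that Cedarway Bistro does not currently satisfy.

1. fire-suppression system test 299 days ago vs limit 270 → not met
2. walk-in cooler temperature (°F) 43 > 36 → not met
3. condition 'offers outdoor seating' holds; current operating permit present → met
4. product liability coverage $300,000 < $400,000 → not met
5. pest-control treatment 74 days ago vs limit 90 → met
6. condition 'serves alcohol' holds; general liability coverage $1,225,000 < $1,275,000 → not met
7. condition 'seating capacity exceeds 50' holds; food-safety audit 124 days ago vs limit 120 → not met
8. health inspection 284 days ago vs limit 270 → not met
9. grease-trap servicing 165 days ago vs limit 120 → not met
10. ventilation inspection 85 days ago vs limit 90 → met
Not met: 1, 2, 4, 6, 7, 8, 9

1, 2, 4, 6, 7, 8, 9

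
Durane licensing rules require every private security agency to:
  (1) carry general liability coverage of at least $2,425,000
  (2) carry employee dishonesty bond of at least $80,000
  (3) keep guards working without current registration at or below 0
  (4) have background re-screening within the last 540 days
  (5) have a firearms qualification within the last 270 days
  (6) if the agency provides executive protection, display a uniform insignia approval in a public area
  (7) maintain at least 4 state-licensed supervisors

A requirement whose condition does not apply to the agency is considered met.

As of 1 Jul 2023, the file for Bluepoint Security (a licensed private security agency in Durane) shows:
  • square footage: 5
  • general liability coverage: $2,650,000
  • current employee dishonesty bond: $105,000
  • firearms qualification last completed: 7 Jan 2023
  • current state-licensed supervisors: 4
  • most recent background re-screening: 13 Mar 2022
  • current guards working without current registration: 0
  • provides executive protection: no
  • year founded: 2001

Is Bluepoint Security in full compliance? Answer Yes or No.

Yes

1. general liability coverage $2,650,000 ≥ $2,425,000 → met
2. employee dishonesty bond $105,000 ≥ $80,000 → met
3. guards working without current registration 0 ≤ 0 → met
4. background re-screening 475 days ago vs limit 540 → met
5. firearms qualification 175 days ago vs limit 270 → met
6. condition 'provides executive protection' does not hold → requirement n/a → met
7. state-licensed supervisors 4 ≥ 4 → met
All met.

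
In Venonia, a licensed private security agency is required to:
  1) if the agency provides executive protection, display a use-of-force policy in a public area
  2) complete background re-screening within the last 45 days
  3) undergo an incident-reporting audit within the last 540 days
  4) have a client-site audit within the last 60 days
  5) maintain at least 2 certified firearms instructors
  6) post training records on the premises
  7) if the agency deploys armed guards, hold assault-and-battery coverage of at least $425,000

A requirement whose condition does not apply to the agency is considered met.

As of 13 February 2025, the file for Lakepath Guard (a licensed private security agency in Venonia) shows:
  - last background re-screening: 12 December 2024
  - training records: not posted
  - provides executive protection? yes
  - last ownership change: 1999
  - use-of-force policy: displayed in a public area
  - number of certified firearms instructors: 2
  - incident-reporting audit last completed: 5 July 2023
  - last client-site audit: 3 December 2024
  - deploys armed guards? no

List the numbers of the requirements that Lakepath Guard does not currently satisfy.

1. condition 'provides executive protection' holds; use-of-force policy present → met
2. background re-screening 63 days ago vs limit 45 → not met
3. incident-reporting audit 589 days ago vs limit 540 → not met
4. client-site audit 72 days ago vs limit 60 → not met
5. certified firearms instructors 2 ≥ 2 → met
6. training records absent → not met
7. condition 'deploys armed guards' does not hold → requirement n/a → met
Not met: 2, 3, 4, 6

2, 3, 4, 6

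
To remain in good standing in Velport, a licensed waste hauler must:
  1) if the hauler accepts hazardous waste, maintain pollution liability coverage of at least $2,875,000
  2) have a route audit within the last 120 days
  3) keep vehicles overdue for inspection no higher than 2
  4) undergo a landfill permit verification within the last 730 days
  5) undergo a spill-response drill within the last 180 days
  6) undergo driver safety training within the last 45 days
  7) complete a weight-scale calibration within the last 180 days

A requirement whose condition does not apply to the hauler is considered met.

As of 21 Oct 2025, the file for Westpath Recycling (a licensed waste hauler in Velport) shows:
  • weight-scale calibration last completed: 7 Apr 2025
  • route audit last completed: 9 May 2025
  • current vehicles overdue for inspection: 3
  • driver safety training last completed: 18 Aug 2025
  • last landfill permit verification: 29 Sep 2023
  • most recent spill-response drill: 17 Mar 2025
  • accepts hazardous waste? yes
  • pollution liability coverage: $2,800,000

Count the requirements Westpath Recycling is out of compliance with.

1. condition 'accepts hazardous waste' holds; pollution liability coverage $2,800,000 < $2,875,000 → not met
2. route audit 165 days ago vs limit 120 → not met
3. vehicles overdue for inspection 3 > 2 → not met
4. landfill permit verification 753 days ago vs limit 730 → not met
5. spill-response drill 218 days ago vs limit 180 → not met
6. driver safety training 64 days ago vs limit 45 → not met
7. weight-scale calibration 197 days ago vs limit 180 → not met
Not met: 7 of 7

7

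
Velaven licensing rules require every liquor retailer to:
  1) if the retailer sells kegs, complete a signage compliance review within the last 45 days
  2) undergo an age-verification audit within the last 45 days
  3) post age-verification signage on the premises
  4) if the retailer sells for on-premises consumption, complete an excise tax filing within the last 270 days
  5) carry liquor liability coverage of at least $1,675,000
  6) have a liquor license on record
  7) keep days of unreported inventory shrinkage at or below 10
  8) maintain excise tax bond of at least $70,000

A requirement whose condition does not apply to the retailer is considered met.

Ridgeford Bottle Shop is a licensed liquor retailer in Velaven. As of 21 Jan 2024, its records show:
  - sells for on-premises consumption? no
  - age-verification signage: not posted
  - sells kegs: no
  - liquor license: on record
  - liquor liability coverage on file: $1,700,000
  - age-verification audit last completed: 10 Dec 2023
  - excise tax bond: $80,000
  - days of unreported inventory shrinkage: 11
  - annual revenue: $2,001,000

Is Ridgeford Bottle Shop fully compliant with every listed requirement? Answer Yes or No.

1. condition 'sells kegs' does not hold → requirement n/a → met
2. age-verification audit 42 days ago vs limit 45 → met
3. age-verification signage absent → not met
4. condition 'sells for on-premises consumption' does not hold → requirement n/a → met
5. liquor liability coverage $1,700,000 ≥ $1,675,000 → met
6. liquor license present → met
7. days of unreported inventory shrinkage 11 > 10 → not met
8. excise tax bond $80,000 ≥ $70,000 → met
Not met: 3, 7

No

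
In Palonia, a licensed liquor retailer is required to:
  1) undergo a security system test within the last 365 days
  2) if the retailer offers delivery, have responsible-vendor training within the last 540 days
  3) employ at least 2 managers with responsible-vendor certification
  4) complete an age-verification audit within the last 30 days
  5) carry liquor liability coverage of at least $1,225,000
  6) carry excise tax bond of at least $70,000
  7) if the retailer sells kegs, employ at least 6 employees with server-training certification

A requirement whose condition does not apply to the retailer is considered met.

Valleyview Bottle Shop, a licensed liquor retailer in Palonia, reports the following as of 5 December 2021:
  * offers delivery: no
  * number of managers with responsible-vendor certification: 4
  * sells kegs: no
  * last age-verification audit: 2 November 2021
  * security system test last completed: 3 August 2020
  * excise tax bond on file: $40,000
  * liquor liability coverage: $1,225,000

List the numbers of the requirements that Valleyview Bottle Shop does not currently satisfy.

1. security system test 489 days ago vs limit 365 → not met
2. condition 'offers delivery' does not hold → requirement n/a → met
3. managers with responsible-vendor certification 4 ≥ 2 → met
4. age-verification audit 33 days ago vs limit 30 → not met
5. liquor liability coverage $1,225,000 ≥ $1,225,000 → met
6. excise tax bond $40,000 < $70,000 → not met
7. condition 'sells kegs' does not hold → requirement n/a → met
Not met: 1, 4, 6

1, 4, 6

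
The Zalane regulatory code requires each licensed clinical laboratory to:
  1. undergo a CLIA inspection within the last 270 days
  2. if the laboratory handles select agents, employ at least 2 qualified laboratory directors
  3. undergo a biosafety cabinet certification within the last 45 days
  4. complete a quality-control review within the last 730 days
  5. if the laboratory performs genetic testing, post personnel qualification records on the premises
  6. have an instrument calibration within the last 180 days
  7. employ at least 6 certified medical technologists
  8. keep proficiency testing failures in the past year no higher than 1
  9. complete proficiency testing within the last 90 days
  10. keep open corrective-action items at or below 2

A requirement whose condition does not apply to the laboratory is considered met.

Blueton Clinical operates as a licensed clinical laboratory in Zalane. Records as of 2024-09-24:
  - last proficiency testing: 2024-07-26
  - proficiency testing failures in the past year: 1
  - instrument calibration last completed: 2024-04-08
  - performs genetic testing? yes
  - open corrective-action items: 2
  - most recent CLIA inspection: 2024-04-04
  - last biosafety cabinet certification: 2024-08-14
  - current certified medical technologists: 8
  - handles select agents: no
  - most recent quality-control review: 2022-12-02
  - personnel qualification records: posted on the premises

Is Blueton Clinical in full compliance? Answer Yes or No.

Yes

1. CLIA inspection 173 days ago vs limit 270 → met
2. condition 'handles select agents' does not hold → requirement n/a → met
3. biosafety cabinet certification 41 days ago vs limit 45 → met
4. quality-control review 662 days ago vs limit 730 → met
5. condition 'performs genetic testing' holds; personnel qualification records present → met
6. instrument calibration 169 days ago vs limit 180 → met
7. certified medical technologists 8 ≥ 6 → met
8. proficiency testing failures in the past year 1 ≤ 1 → met
9. proficiency testing 60 days ago vs limit 90 → met
10. open corrective-action items 2 ≤ 2 → met
All met.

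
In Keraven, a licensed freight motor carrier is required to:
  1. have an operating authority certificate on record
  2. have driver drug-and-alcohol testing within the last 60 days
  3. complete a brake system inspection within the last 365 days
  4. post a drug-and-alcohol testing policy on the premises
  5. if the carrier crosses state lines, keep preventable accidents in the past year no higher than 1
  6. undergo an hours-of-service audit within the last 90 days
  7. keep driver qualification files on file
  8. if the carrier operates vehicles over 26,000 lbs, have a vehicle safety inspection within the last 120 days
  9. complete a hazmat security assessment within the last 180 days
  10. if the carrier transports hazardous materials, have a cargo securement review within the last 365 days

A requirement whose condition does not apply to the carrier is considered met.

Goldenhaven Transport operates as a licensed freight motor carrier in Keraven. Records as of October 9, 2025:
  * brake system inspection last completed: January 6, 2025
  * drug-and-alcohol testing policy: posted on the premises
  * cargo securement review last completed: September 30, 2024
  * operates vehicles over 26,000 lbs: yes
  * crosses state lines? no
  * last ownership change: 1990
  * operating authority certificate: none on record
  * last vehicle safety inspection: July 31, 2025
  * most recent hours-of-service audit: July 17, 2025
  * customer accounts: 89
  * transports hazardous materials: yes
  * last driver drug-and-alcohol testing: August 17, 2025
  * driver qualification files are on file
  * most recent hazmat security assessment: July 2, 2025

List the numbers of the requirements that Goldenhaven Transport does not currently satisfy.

1. operating authority certificate absent → not met
2. driver drug-and-alcohol testing 53 days ago vs limit 60 → met
3. brake system inspection 276 days ago vs limit 365 → met
4. drug-and-alcohol testing policy present → met
5. condition 'crosses state lines' does not hold → requirement n/a → met
6. hours-of-service audit 84 days ago vs limit 90 → met
7. driver qualification files present → met
8. condition 'operates vehicles over 26,000 lbs' holds; vehicle safety inspection 70 days ago vs limit 120 → met
9. hazmat security assessment 99 days ago vs limit 180 → met
10. condition 'transports hazardous materials' holds; cargo securement review 374 days ago vs limit 365 → not met
Not met: 1, 10

1, 10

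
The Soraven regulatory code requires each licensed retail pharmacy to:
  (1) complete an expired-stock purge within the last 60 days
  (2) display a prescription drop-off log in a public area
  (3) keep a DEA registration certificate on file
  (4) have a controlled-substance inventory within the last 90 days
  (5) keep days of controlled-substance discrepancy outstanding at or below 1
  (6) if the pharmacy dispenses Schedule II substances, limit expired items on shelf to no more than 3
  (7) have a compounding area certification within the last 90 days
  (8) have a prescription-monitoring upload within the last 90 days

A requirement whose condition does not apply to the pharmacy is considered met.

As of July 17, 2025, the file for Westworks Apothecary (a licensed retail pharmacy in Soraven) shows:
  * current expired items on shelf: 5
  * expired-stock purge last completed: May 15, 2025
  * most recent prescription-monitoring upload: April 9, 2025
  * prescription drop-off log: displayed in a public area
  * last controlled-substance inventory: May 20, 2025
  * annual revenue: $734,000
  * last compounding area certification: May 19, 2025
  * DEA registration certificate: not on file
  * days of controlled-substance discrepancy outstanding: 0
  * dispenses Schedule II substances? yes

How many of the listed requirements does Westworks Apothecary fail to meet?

4

1. expired-stock purge 63 days ago vs limit 60 → not met
2. prescription drop-off log present → met
3. DEA registration certificate absent → not met
4. controlled-substance inventory 58 days ago vs limit 90 → met
5. days of controlled-substance discrepancy outstanding 0 ≤ 1 → met
6. condition 'dispenses Schedule II substances' holds; expired items on shelf 5 > 3 → not met
7. compounding area certification 59 days ago vs limit 90 → met
8. prescription-monitoring upload 99 days ago vs limit 90 → not met
Not met: 4 of 8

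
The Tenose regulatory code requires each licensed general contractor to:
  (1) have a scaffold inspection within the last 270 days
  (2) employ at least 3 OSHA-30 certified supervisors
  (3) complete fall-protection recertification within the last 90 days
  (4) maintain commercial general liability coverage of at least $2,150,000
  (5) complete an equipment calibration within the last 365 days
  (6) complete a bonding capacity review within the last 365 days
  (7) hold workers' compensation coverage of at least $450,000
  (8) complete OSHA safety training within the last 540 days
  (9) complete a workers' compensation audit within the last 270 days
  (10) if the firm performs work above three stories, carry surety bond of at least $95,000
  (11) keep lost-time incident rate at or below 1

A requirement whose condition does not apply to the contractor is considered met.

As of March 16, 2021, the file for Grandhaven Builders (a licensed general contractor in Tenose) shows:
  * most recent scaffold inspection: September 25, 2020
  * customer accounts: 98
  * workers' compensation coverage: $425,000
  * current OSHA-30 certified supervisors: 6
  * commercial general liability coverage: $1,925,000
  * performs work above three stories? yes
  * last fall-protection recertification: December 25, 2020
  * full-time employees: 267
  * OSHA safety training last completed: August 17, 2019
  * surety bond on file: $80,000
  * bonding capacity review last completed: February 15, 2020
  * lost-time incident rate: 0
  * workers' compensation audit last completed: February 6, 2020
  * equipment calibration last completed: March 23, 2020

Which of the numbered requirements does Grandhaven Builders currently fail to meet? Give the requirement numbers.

1. scaffold inspection 172 days ago vs limit 270 → met
2. OSHA-30 certified supervisors 6 ≥ 3 → met
3. fall-protection recertification 81 days ago vs limit 90 → met
4. commercial general liability coverage $1,925,000 < $2,150,000 → not met
5. equipment calibration 358 days ago vs limit 365 → met
6. bonding capacity review 395 days ago vs limit 365 → not met
7. workers' compensation coverage $425,000 < $450,000 → not met
8. OSHA safety training 577 days ago vs limit 540 → not met
9. workers' compensation audit 404 days ago vs limit 270 → not met
10. condition 'performs work above three stories' holds; surety bond $80,000 < $95,000 → not met
11. lost-time incident rate 0 ≤ 1 → met
Not met: 4, 6, 7, 8, 9, 10

4, 6, 7, 8, 9, 10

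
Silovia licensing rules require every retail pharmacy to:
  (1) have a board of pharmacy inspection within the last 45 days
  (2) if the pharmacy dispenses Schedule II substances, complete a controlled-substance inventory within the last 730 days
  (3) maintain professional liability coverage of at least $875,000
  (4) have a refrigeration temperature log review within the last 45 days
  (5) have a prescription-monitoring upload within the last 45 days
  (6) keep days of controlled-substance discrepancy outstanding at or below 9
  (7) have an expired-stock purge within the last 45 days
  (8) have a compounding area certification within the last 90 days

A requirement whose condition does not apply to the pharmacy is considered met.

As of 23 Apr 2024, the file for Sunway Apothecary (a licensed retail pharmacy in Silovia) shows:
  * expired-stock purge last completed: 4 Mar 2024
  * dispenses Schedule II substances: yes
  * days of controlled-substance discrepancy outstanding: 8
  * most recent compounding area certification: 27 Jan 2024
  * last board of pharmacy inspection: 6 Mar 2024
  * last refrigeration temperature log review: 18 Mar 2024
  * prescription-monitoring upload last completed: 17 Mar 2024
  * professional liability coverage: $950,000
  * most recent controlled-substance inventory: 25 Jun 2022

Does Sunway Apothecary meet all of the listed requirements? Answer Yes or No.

1. board of pharmacy inspection 48 days ago vs limit 45 → not met
2. condition 'dispenses Schedule II substances' holds; controlled-substance inventory 668 days ago vs limit 730 → met
3. professional liability coverage $950,000 ≥ $875,000 → met
4. refrigeration temperature log review 36 days ago vs limit 45 → met
5. prescription-monitoring upload 37 days ago vs limit 45 → met
6. days of controlled-substance discrepancy outstanding 8 ≤ 9 → met
7. expired-stock purge 50 days ago vs limit 45 → not met
8. compounding area certification 87 days ago vs limit 90 → met
Not met: 1, 7

No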